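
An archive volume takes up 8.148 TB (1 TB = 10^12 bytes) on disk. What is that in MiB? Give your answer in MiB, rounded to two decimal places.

8.148 TB = 8.148 × 10^12 bytes = 8,148,000,000,000 bytes
1 MiB = 2^20 bytes = 1,048,576 bytes
8,148,000,000,000 / 1,048,576 = 7,770,538.33 MiB

7,770,538.33 MiB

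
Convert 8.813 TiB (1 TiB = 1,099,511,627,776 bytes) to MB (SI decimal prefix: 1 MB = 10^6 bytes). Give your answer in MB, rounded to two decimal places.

9,689,995.98 MB

8.813 TiB = 8.813 × 2^40 bytes = 9,689,995,975,589.888 bytes
1 MB = 1,000,000 bytes
9,689,995,975,589.888 / 1,000,000 = 9,689,995.98 MB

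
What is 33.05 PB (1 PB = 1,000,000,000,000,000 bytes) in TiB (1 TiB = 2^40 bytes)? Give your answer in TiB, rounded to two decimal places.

30,058.80 TiB

33.05 PB × 1,000,000,000,000,000 bytes/PB = 33,050,000,000,000,000 bytes
1 TiB = 1,099,511,627,776 bytes
33,050,000,000,000,000 / 1,099,511,627,776 = 30,058.80 TiB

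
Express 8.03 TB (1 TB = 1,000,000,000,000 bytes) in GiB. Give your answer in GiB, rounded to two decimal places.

8.03 TB × 1,000,000,000,000 bytes/TB = 8,030,000,000,000 bytes
1 GiB = 1,073,741,824 bytes
8,030,000,000,000 / 1,073,741,824 = 7,478.52 GiB

7,478.52 GiB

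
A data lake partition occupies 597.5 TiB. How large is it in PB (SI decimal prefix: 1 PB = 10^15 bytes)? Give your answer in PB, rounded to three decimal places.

0.657 PB

597.5 TiB = 597.5 × 2^40 bytes = 656,958,197,596,160 bytes
1 PB = 1,000,000,000,000,000 bytes
656,958,197,596,160 / 1,000,000,000,000,000 = 0.657 PB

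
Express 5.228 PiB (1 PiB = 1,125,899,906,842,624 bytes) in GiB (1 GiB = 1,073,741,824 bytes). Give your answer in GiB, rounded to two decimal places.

5.228 PiB = 5.228 × 2^50 bytes = 5,886,204,712,973,238.272 bytes
1 GiB = 1,073,741,824 bytes
5,886,204,712,973,238.272 / 1,073,741,824 = 5,481,955.33 GiB

5,481,955.33 GiB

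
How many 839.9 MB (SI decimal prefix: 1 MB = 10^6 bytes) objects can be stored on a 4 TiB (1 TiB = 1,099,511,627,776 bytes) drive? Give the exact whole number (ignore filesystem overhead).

5,236

Capacity: 4 TiB = 4,398,046,511,104 bytes
Per item: 839.9 MB = 839,900,000 bytes
⌊4,398,046,511,104 / 839,900,000⌋ = 5,236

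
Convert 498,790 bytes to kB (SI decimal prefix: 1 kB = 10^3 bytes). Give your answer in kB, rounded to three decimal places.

498,790 bytes given.
1 kB = 10^3 bytes = 1,000 bytes
498,790 / 1,000 = 498.790 kB

498.790 kB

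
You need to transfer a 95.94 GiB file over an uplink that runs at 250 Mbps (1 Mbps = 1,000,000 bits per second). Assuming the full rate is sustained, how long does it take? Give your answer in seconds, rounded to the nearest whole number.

95.94 GiB = 103,014,790,594.56 bytes = 824,118,324,756.48 bits
250 Mbps = 250,000,000 bits/s
time = 824,118,324,756.48 / 250,000,000 = 3,296 s

3,296 seconds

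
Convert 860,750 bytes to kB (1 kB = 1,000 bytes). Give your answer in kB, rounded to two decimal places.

860.75 kB

860,750 bytes given.
1 kB = 1,000 bytes
860,750 / 1,000 = 860.75 kB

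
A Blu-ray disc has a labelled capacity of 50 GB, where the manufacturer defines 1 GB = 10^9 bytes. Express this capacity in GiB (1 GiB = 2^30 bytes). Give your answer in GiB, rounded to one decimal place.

50 GB × 1,000,000,000 bytes/GB = 50,000,000,000 bytes
1 GiB = 2^30 bytes = 1,073,741,824 bytes
50,000,000,000 / 1,073,741,824 = 46.6 GiB

46.6 GiB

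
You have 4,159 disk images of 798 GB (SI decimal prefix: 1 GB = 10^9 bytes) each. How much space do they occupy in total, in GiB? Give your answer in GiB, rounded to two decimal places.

3,090,949.73 GiB

Total = 4,159 × 798 GB = 3,318,882 GB
= 3,318,882 × 1,000,000,000 bytes = 3,318,882,000,000,000 bytes
1 GiB = 1,073,741,824 bytes
3,318,882,000,000,000 / 1,073,741,824 = 3,090,949.73 GiB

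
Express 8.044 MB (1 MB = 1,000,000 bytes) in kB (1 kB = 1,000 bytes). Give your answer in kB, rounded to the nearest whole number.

8.044 MB × 1,000,000 bytes/MB = 8,044,000 bytes
1 kB = 1,000 bytes
8,044,000 / 1,000 = 8,044 kB

8,044 kB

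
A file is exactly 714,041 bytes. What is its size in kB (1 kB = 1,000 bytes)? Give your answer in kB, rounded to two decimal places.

714,041 bytes given.
1 kB = 10^3 bytes = 1,000 bytes
714,041 / 1,000 = 714.04 kB

714.04 kB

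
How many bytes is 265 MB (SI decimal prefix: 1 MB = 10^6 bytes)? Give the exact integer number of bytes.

265 × 1,000,000 = 265,000,000 bytes  (1 MB = 10^6 bytes)

265,000,000 bytes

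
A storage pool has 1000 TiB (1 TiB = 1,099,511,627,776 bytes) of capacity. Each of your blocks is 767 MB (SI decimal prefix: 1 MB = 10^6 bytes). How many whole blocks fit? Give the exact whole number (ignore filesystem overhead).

1,433,522

Capacity: 1000 TiB = 1,099,511,627,776,000 bytes
Per item: 767 MB = 767,000,000 bytes
⌊1,099,511,627,776,000 / 767,000,000⌋ = 1,433,522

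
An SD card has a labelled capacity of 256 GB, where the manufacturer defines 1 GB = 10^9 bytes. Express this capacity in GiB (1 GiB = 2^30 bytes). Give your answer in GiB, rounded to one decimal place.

238.4 GiB

256 GB = 256 × 10^9 bytes = 256,000,000,000 bytes
1 GiB = 2^30 bytes = 1,073,741,824 bytes
256,000,000,000 / 1,073,741,824 = 238.4 GiB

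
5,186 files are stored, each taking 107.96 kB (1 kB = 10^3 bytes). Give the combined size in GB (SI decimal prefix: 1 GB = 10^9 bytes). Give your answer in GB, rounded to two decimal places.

0.56 GB

Total = 5,186 × 107.96 kB = 559880.56 kB
= 559880.56 × 1,000 bytes = 559,880,560 bytes
1 GB = 1,000,000,000 bytes
559,880,560 / 1,000,000,000 = 0.56 GB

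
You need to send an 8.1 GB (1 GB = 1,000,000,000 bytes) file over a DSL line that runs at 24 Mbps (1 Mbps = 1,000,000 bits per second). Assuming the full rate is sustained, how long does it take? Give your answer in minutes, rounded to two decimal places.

45.00 minutes

8.1 GB = 8,100,000,000 bytes = 64,800,000,000 bits
24 Mbps = 24,000,000 bits/s
time = 64,800,000,000 / 24,000,000 = 2,700.000 s
2,700.000 s / 60 = 45.00 minutes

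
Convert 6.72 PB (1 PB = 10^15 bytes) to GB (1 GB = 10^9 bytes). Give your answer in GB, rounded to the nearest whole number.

6,720,000 GB

6.72 PB = 6.72 × 10^15 bytes = 6,720,000,000,000,000 bytes
1 GB = 10^9 bytes = 1,000,000,000 bytes
6,720,000,000,000,000 / 1,000,000,000 = 6,720,000 GB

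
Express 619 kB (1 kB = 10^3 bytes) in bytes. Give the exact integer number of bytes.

619,000 bytes

619 × 1,000 = 619,000 bytes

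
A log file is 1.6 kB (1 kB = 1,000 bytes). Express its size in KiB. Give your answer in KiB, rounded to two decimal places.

1.6 kB × 1,000 bytes/kB = 1,600 bytes
1 KiB = 1,024 bytes
1,600 / 1,024 = 1.56 KiB

1.56 KiB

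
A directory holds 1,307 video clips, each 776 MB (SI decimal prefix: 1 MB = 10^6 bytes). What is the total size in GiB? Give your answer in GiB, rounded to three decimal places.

944.577 GiB

Total = 1,307 × 776 MB = 1,014,232 MB
= 1,014,232 × 1,000,000 bytes = 1,014,232,000,000 bytes
1 GiB = 1,073,741,824 bytes
1,014,232,000,000 / 1,073,741,824 = 944.577 GiB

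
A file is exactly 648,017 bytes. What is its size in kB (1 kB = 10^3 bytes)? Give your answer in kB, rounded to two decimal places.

648.02 kB

648,017 bytes given.
1 kB = 10^3 bytes = 1,000 bytes
648,017 / 1,000 = 648.02 kB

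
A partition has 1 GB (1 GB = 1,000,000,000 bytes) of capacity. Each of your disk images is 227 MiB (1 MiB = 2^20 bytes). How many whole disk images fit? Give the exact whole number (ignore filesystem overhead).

4

Capacity: 1 GB = 1,000,000,000 bytes
Per item: 227 MiB = 238,026,752 bytes
⌊1,000,000,000 / 238,026,752⌋ = 4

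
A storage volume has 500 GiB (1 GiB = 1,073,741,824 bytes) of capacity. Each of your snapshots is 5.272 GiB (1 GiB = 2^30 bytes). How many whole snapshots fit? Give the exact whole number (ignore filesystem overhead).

Capacity: 500 GiB = 536,870,912,000 bytes
Per item: 5.272 GiB = 5,660,766,896.128 bytes
⌊536,870,912,000 / 5,660,766,896.128⌋ = 94

94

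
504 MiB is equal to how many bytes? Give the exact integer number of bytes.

528,482,304 bytes

504 × 1,048,576 = 528,482,304 bytes  (1 MiB = 2^20 bytes)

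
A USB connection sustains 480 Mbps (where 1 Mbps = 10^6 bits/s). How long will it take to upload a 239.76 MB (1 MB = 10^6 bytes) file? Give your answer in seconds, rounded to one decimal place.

239.76 MB = 239,760,000 bytes = 1,918,080,000 bits
480 Mbps = 480,000,000 bits/s
time = 1,918,080,000 / 480,000,000 = 4.0 s

4.0 seconds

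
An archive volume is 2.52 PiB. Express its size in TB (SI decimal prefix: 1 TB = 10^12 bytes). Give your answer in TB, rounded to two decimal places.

2,837.27 TB

2.52 PiB = 2.52 × 2^50 bytes = 2,837,267,765,243,412.48 bytes
1 TB = 1,000,000,000,000 bytes
2,837,267,765,243,412.48 / 1,000,000,000,000 = 2,837.27 TB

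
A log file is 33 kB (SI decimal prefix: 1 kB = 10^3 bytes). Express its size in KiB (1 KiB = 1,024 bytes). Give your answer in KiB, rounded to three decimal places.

33 kB = 33 × 10^3 bytes = 33,000 bytes
1 KiB = 1,024 bytes
33,000 / 1,024 = 32.227 KiB

32.227 KiB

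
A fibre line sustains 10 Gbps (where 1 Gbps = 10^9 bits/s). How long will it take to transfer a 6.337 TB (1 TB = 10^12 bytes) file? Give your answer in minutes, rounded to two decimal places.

6.337 TB = 6,337,000,000,000 bytes = 50,696,000,000,000 bits
10 Gbps = 10,000,000,000 bits/s
time = 50,696,000,000,000 / 10,000,000,000 = 5,069.600 s
5,069.600 s / 60 = 84.49 minutes

84.49 minutes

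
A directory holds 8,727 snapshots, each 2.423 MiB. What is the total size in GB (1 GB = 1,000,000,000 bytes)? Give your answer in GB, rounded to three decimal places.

Total = 8,727 × 2.423 MiB = 21145.521 MiB
= 21145.521 × 1,048,576 bytes = 22,172,685,828.096 bytes
1 GB = 1,000,000,000 bytes
22,172,685,828.096 / 1,000,000,000 = 22.173 GB

22.173 GB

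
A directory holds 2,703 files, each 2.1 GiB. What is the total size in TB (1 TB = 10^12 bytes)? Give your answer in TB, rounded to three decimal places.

6.095 TB

Total = 2,703 × 2.1 GiB = 5676.3 GiB
= 5676.3 × 1,073,741,824 bytes = 6,094,880,715,571.2 bytes
1 TB = 1,000,000,000,000 bytes
6,094,880,715,571.2 / 1,000,000,000,000 = 6.095 TB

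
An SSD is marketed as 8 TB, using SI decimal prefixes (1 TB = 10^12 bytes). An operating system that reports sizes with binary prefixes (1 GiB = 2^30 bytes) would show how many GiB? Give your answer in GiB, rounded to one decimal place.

7,450.6 GiB

8 TB × 1,000,000,000,000 bytes/TB = 8,000,000,000,000 bytes
1 GiB = 2^30 bytes = 1,073,741,824 bytes
8,000,000,000,000 / 1,073,741,824 = 7,450.6 GiB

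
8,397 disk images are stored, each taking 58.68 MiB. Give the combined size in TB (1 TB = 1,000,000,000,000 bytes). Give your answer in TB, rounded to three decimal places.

0.517 TB

Total = 8,397 × 58.68 MiB = 492735.96 MiB
= 492735.96 × 1,048,576 bytes = 516,671,101,992.96 bytes
1 TB = 1,000,000,000,000 bytes
516,671,101,992.96 / 1,000,000,000,000 = 0.517 TB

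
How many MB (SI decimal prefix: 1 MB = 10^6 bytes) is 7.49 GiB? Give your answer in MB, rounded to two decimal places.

7.49 GiB × 1,073,741,824 bytes/GiB = 8,042,326,261.76 bytes
1 MB = 10^6 bytes = 1,000,000 bytes
8,042,326,261.76 / 1,000,000 = 8,042.33 MB

8,042.33 MB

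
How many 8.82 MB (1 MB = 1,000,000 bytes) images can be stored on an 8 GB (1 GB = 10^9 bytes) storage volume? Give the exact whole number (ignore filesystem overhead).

Capacity: 8 GB = 8,000,000,000 bytes
Per item: 8.82 MB = 8,820,000 bytes
⌊8,000,000,000 / 8,820,000⌋ = 907

907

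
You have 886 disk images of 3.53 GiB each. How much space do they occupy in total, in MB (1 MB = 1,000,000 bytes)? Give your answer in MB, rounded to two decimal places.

3,358,213.45 MB

Total = 886 × 3.53 GiB = 3127.58 GiB
= 3127.58 × 1,073,741,824 bytes = 3,358,213,453,905.92 bytes
1 MB = 1,000,000 bytes
3,358,213,453,905.92 / 1,000,000 = 3,358,213.45 MB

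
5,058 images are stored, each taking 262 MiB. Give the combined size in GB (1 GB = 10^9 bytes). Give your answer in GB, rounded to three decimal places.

Total = 5,058 × 262 MiB = 1,325,196 MiB
= 1,325,196 × 1,048,576 bytes = 1,389,568,720,896 bytes
1 GB = 1,000,000,000 bytes
1,389,568,720,896 / 1,000,000,000 = 1,389.569 GB

1,389.569 GB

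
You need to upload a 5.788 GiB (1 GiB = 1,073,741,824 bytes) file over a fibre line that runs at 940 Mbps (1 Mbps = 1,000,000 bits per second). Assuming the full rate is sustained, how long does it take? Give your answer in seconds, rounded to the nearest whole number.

53 seconds

5.788 GiB = 6,214,817,677.312 bytes = 49,718,541,418.496 bits
940 Mbps = 940,000,000 bits/s
time = 49,718,541,418.496 / 940,000,000 = 53 s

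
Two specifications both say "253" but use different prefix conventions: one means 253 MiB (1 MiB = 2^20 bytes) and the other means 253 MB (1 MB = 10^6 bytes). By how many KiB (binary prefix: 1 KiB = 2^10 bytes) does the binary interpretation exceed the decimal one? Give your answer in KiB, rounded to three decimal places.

253 MiB = 253 × 1,048,576 = 265,289,728 bytes
253 MB = 253 × 1,000,000 = 253,000,000 bytes
difference = 12,289,728 bytes
12,289,728 / 1,024 = 12,001.688 KiB

12,001.688 KiB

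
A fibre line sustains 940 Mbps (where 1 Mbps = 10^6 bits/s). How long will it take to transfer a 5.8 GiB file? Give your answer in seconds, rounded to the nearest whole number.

5.8 GiB = 6,227,702,579.2 bytes = 49,821,620,633.6 bits
940 Mbps = 940,000,000 bits/s
time = 49,821,620,633.6 / 940,000,000 = 53 s

53 seconds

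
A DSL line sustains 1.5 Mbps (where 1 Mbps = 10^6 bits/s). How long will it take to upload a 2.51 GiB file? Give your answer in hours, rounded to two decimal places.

3.99 hours

2.51 GiB = 2,695,091,978.24 bytes = 21,560,735,825.92 bits
1.5 Mbps = 1,500,000 bits/s
time = 21,560,735,825.92 / 1,500,000 = 14,373.8239 s
14,373.8239 s / 3600 = 3.99 hours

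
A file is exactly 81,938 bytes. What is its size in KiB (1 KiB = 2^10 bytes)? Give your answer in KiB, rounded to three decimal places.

81,938 bytes given.
1 KiB = 2^10 bytes = 1,024 bytes
81,938 / 1,024 = 80.018 KiB

80.018 KiB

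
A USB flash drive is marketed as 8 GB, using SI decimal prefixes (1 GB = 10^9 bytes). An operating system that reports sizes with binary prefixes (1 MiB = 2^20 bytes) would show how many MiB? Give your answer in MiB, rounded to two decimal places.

8 GB × 1,000,000,000 bytes/GB = 8,000,000,000 bytes
1 MiB = 1,048,576 bytes
8,000,000,000 / 1,048,576 = 7,629.39 MiB

7,629.39 MiB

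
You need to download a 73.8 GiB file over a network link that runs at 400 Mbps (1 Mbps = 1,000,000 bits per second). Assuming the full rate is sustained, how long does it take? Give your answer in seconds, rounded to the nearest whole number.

73.8 GiB = 79,242,146,611.2 bytes = 633,937,172,889.6 bits
400 Mbps = 400,000,000 bits/s
time = 633,937,172,889.6 / 400,000,000 = 1,585 s

1,585 seconds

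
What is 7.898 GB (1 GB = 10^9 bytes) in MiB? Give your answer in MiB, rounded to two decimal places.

7,532.12 MiB

7.898 GB = 7.898 × 10^9 bytes = 7,898,000,000 bytes
1 MiB = 1,048,576 bytes
7,898,000,000 / 1,048,576 = 7,532.12 MiB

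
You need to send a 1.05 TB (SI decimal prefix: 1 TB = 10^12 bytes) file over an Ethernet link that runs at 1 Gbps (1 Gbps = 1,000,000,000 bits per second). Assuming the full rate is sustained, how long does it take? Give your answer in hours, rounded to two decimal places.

2.33 hours

1.05 TB = 1,050,000,000,000 bytes = 8,400,000,000,000 bits
1 Gbps = 1,000,000,000 bits/s
time = 8,400,000,000,000 / 1,000,000,000 = 8,400.0000 s
8,400.0000 s / 3600 = 2.33 hours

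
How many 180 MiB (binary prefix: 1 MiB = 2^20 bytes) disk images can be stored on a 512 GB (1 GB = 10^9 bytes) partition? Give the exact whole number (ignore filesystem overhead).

2,712

Capacity: 512 GB = 512,000,000,000 bytes
Per item: 180 MiB = 188,743,680 bytes
⌊512,000,000,000 / 188,743,680⌋ = 2,712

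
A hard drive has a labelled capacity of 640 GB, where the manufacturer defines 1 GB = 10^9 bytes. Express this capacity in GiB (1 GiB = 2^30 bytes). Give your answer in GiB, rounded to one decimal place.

640 GB = 640 × 10^9 bytes = 640,000,000,000 bytes
1 GiB = 1,073,741,824 bytes
640,000,000,000 / 1,073,741,824 = 596.0 GiB

596.0 GiB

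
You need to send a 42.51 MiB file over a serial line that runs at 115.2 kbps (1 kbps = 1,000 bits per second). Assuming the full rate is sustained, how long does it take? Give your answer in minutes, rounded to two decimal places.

42.51 MiB = 44,574,965.76 bytes = 356,599,726.08 bits
115.2 kbps = 115,200 bits/s
time = 356,599,726.08 / 115,200 = 3,095.484 s
3,095.484 s / 60 = 51.59 minutes

51.59 minutes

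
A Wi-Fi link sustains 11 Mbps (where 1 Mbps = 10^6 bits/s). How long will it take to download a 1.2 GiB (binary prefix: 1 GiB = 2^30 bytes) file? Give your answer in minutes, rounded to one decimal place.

1.2 GiB = 1,288,490,188.8 bytes = 10,307,921,510.4 bits
11 Mbps = 11,000,000 bits/s
time = 10,307,921,510.4 / 11,000,000 = 937.08 s
937.08 s / 60 = 15.6 minutes

15.6 minutes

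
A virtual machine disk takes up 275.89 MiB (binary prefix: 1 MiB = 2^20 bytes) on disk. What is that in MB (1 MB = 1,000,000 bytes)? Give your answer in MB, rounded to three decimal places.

275.89 MiB = 275.89 × 2^20 bytes = 289,291,632.64 bytes
1 MB = 10^6 bytes = 1,000,000 bytes
289,291,632.64 / 1,000,000 = 289.292 MB

289.292 MB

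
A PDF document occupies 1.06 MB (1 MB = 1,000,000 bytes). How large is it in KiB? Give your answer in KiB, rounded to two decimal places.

1,035.16 KiB

1.06 MB = 1.06 × 10^6 bytes = 1,060,000 bytes
1 KiB = 2^10 bytes = 1,024 bytes
1,060,000 / 1,024 = 1,035.16 KiB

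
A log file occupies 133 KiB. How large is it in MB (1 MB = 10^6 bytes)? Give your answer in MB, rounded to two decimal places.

0.14 MB

133 KiB = 133 × 2^10 bytes = 136,192 bytes
1 MB = 10^6 bytes = 1,000,000 bytes
136,192 / 1,000,000 = 0.14 MB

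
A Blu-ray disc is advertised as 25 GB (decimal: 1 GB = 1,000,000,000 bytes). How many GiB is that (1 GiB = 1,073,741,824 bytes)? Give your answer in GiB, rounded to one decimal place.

25 GB = 25 × 10^9 bytes = 25,000,000,000 bytes
1 GiB = 1,073,741,824 bytes
25,000,000,000 / 1,073,741,824 = 23.3 GiB

23.3 GiB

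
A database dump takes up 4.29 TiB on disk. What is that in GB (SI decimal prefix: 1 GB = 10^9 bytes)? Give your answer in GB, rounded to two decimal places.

4,716.90 GB

4.29 TiB = 4.29 × 2^40 bytes = 4,716,904,883,159.04 bytes
1 GB = 10^9 bytes = 1,000,000,000 bytes
4,716,904,883,159.04 / 1,000,000,000 = 4,716.90 GB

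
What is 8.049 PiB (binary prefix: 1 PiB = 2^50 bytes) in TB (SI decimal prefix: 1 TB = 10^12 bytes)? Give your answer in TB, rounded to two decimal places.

9,062.37 TB

8.049 PiB = 8.049 × 2^50 bytes = 9,062,368,350,176,280.576 bytes
1 TB = 10^12 bytes = 1,000,000,000,000 bytes
9,062,368,350,176,280.576 / 1,000,000,000,000 = 9,062.37 TB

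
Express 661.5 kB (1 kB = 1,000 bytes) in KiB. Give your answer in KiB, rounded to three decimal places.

661.5 kB = 661.5 × 10^3 bytes = 661,500 bytes
1 KiB = 2^10 bytes = 1,024 bytes
661,500 / 1,024 = 645.996 KiB

645.996 KiB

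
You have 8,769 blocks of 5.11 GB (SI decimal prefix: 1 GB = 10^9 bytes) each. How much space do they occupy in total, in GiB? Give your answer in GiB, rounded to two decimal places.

Total = 8,769 × 5.11 GB = 44809.59 GB
= 44809.59 × 1,000,000,000 bytes = 44,809,590,000,000 bytes
1 GiB = 1,073,741,824 bytes
44,809,590,000,000 / 1,073,741,824 = 41,732.18 GiB

41,732.18 GiB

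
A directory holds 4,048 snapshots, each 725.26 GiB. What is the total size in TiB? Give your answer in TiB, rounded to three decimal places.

Total = 4,048 × 725.26 GiB = 2935852.48 GiB
= 2935852.48 × 1,073,741,824 bytes = 3,152,347,596,870,123.52 bytes
1 TiB = 1,099,511,627,776 bytes
3,152,347,596,870,123.52 / 1,099,511,627,776 = 2,867.043 TiB

2,867.043 TiB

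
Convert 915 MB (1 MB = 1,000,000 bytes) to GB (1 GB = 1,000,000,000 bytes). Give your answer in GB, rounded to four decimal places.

915 MB = 915 × 10^6 bytes = 915,000,000 bytes
1 GB = 1,000,000,000 bytes
915,000,000 / 1,000,000,000 = 0.9150 GB

0.9150 GB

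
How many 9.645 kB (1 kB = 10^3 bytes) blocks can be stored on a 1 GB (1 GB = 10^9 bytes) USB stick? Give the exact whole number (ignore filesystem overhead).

Capacity: 1 GB = 1,000,000,000 bytes
Per item: 9.645 kB = 9,645 bytes
⌊1,000,000,000 / 9,645⌋ = 103,680

103,680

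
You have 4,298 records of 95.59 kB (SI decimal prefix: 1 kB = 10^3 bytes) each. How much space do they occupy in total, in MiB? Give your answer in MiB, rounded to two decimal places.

Total = 4,298 × 95.59 kB = 410845.82 kB
= 410845.82 × 1,000 bytes = 410,845,820 bytes
1 MiB = 1,048,576 bytes
410,845,820 / 1,048,576 = 391.81 MiB

391.81 MiB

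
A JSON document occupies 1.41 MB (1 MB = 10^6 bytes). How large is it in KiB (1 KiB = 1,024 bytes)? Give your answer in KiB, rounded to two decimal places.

1,376.95 KiB

1.41 MB = 1.41 × 10^6 bytes = 1,410,000 bytes
1 KiB = 2^10 bytes = 1,024 bytes
1,410,000 / 1,024 = 1,376.95 KiB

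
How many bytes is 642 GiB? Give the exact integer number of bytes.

642 × 1,073,741,824 = 689,342,251,008 bytes  (1 GiB = 2^30 bytes)

689,342,251,008 bytes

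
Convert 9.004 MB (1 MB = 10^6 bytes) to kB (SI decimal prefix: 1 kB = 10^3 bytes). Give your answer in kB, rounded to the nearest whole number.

9.004 MB × 1,000,000 bytes/MB = 9,004,000 bytes
1 kB = 1,000 bytes
9,004,000 / 1,000 = 9,004 kB

9,004 kB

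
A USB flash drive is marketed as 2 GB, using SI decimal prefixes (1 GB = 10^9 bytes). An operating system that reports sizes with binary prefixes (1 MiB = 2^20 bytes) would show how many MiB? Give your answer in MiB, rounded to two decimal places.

1,907.35 MiB

2 GB × 1,000,000,000 bytes/GB = 2,000,000,000 bytes
1 MiB = 2^20 bytes = 1,048,576 bytes
2,000,000,000 / 1,048,576 = 1,907.35 MiB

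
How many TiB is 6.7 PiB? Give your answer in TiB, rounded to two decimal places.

6,860.80 TiB

6.7 PiB = 6.7 × 2^50 bytes = 7,543,529,375,845,580.8 bytes
1 TiB = 1,099,511,627,776 bytes
7,543,529,375,845,580.8 / 1,099,511,627,776 = 6,860.80 TiB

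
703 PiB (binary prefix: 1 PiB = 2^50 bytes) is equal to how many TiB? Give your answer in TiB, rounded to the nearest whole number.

703 PiB × 1,125,899,906,842,624 bytes/PiB = 791,507,634,510,364,672 bytes
1 TiB = 2^40 bytes = 1,099,511,627,776 bytes
791,507,634,510,364,672 / 1,099,511,627,776 = 719,872 TiB

719,872 TiB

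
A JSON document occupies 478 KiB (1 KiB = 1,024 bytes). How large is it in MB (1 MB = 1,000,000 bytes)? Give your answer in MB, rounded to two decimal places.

478 KiB = 478 × 2^10 bytes = 489,472 bytes
1 MB = 10^6 bytes = 1,000,000 bytes
489,472 / 1,000,000 = 0.49 MB

0.49 MB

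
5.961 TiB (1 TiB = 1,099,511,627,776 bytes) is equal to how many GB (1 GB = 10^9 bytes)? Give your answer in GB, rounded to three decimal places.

5.961 TiB × 1,099,511,627,776 bytes/TiB = 6,554,188,813,172.736 bytes
1 GB = 1,000,000,000 bytes
6,554,188,813,172.736 / 1,000,000,000 = 6,554.189 GB

6,554.189 GB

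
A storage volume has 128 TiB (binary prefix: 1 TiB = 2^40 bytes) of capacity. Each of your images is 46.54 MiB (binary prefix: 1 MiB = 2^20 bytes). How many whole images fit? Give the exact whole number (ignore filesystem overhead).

2,883,921

Capacity: 128 TiB = 140,737,488,355,328 bytes
Per item: 46.54 MiB = 48,800,727.04 bytes
⌊140,737,488,355,328 / 48,800,727.04⌋ = 2,883,921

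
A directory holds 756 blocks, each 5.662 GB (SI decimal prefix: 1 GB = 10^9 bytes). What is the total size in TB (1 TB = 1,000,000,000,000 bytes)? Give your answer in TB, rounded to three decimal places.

4.280 TB

Total = 756 × 5.662 GB = 4280.472 GB
= 4280.472 × 1,000,000,000 bytes = 4,280,472,000,000 bytes
1 TB = 1,000,000,000,000 bytes
4,280,472,000,000 / 1,000,000,000,000 = 4.280 TB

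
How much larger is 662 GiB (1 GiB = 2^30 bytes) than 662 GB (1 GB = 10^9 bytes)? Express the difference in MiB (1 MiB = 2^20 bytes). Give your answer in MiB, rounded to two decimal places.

662 GiB = 662 × 1,073,741,824 = 710,817,087,488 bytes
662 GB = 662 × 1,000,000,000 = 662,000,000,000 bytes
difference = 48,817,087,488 bytes
48,817,087,488 / 1,048,576 = 46,555.60 MiB

46,555.60 MiB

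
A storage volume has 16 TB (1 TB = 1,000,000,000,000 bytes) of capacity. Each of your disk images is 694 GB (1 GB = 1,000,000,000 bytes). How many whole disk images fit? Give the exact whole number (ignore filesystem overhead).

23

Capacity: 16 TB = 16,000,000,000,000 bytes
Per item: 694 GB = 694,000,000,000 bytes
⌊16,000,000,000,000 / 694,000,000,000⌋ = 23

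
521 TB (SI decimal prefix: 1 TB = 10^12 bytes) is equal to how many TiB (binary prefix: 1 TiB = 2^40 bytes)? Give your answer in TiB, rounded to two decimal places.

473.85 TiB

521 TB = 521 × 10^12 bytes = 521,000,000,000,000 bytes
1 TiB = 2^40 bytes = 1,099,511,627,776 bytes
521,000,000,000,000 / 1,099,511,627,776 = 473.85 TiB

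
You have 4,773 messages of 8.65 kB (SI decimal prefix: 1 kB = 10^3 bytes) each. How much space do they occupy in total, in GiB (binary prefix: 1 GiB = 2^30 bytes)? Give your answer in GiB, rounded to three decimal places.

0.038 GiB

Total = 4,773 × 8.65 kB = 41286.45 kB
= 41286.45 × 1,000 bytes = 41,286,450 bytes
1 GiB = 1,073,741,824 bytes
41,286,450 / 1,073,741,824 = 0.038 GiB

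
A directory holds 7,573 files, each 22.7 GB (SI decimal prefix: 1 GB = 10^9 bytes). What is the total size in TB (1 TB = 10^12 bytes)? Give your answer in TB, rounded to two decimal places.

Total = 7,573 × 22.7 GB = 171907.1 GB
= 171907.1 × 1,000,000,000 bytes = 171,907,100,000,000 bytes
1 TB = 1,000,000,000,000 bytes
171,907,100,000,000 / 1,000,000,000,000 = 171.91 TB

171.91 TB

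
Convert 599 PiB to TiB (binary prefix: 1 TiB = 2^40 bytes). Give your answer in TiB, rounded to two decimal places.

613,376.00 TiB

599 PiB = 599 × 2^50 bytes = 674,414,044,198,731,776 bytes
1 TiB = 2^40 bytes = 1,099,511,627,776 bytes
674,414,044,198,731,776 / 1,099,511,627,776 = 613,376.00 TiB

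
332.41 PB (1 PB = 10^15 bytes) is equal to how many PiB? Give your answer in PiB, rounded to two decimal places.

332.41 PB = 332.41 × 10^15 bytes = 332,410,000,000,000,000 bytes
1 PiB = 1,125,899,906,842,624 bytes
332,410,000,000,000,000 / 1,125,899,906,842,624 = 295.24 PiB

295.24 PiB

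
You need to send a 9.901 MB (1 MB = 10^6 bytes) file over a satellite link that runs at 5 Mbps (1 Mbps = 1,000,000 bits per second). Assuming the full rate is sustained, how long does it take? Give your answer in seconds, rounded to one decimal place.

15.8 seconds

9.901 MB = 9,901,000 bytes = 79,208,000 bits
5 Mbps = 5,000,000 bits/s
time = 79,208,000 / 5,000,000 = 15.8 s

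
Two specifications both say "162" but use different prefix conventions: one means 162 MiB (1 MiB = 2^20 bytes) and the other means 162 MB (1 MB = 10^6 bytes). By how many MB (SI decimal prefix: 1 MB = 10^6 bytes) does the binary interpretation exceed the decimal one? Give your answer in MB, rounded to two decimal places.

162 MiB = 162 × 1,048,576 = 169,869,312 bytes
162 MB = 162 × 1,000,000 = 162,000,000 bytes
difference = 7,869,312 bytes
7,869,312 / 1,000,000 = 7.87 MB

7.87 MB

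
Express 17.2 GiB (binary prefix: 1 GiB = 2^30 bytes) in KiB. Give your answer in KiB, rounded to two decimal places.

17.2 GiB × 1,073,741,824 bytes/GiB = 18,468,359,372.8 bytes
1 KiB = 1,024 bytes
18,468,359,372.8 / 1,024 = 18,035,507.20 KiB

18,035,507.20 KiB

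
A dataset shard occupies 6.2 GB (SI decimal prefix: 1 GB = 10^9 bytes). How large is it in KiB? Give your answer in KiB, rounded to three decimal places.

6.2 GB = 6.2 × 10^9 bytes = 6,200,000,000 bytes
1 KiB = 2^10 bytes = 1,024 bytes
6,200,000,000 / 1,024 = 6,054,687.500 KiB

6,054,687.500 KiB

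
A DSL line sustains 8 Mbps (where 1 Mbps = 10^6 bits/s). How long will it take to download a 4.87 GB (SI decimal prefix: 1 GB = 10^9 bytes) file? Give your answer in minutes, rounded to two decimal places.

81.17 minutes

4.87 GB = 4,870,000,000 bytes = 38,960,000,000 bits
8 Mbps = 8,000,000 bits/s
time = 38,960,000,000 / 8,000,000 = 4,870.000 s
4,870.000 s / 60 = 81.17 minutes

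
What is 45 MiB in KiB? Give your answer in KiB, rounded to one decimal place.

46,080.0 KiB

45 MiB × 1,048,576 bytes/MiB = 47,185,920 bytes
1 KiB = 2^10 bytes = 1,024 bytes
47,185,920 / 1,024 = 46,080.0 KiB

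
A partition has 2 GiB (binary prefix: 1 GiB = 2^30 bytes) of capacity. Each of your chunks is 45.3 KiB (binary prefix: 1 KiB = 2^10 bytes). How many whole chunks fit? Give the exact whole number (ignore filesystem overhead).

46,294

Capacity: 2 GiB = 2,147,483,648 bytes
Per item: 45.3 KiB = 46,387.2 bytes
⌊2,147,483,648 / 46,387.2⌋ = 46,294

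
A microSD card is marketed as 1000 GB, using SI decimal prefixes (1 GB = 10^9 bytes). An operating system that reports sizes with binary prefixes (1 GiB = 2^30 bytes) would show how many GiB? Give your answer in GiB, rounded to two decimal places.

1000 GB × 1,000,000,000 bytes/GB = 1,000,000,000,000 bytes
1 GiB = 2^30 bytes = 1,073,741,824 bytes
1,000,000,000,000 / 1,073,741,824 = 931.32 GiB

931.32 GiB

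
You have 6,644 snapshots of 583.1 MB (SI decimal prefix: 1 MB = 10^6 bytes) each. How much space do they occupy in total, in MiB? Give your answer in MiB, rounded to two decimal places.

3,694,645.31 MiB

Total = 6,644 × 583.1 MB = 3874116.4 MB
= 3874116.4 × 1,000,000 bytes = 3,874,116,400,000 bytes
1 MiB = 1,048,576 bytes
3,874,116,400,000 / 1,048,576 = 3,694,645.31 MiB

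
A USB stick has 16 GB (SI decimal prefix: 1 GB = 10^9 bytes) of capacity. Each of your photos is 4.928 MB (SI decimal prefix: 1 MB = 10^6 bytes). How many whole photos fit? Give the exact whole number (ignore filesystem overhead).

Capacity: 16 GB = 16,000,000,000 bytes
Per item: 4.928 MB = 4,928,000 bytes
⌊16,000,000,000 / 4,928,000⌋ = 3,246

3,246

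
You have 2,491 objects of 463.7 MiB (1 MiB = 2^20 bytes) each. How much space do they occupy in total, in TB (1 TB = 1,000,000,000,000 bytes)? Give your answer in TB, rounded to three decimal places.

1.211 TB

Total = 2,491 × 463.7 MiB = 1155076.7 MiB
= 1155076.7 × 1,048,576 bytes = 1,211,185,705,779.2 bytes
1 TB = 1,000,000,000,000 bytes
1,211,185,705,779.2 / 1,000,000,000,000 = 1.211 TB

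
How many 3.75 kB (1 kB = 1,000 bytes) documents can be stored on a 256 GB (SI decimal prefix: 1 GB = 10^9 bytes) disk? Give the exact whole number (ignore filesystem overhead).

68,266,666

Capacity: 256 GB = 256,000,000,000 bytes
Per item: 3.75 kB = 3,750 bytes
⌊256,000,000,000 / 3,750⌋ = 68,266,666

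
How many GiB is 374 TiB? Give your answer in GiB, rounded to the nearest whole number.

382,976 GiB

374 TiB × 1,099,511,627,776 bytes/TiB = 411,217,348,788,224 bytes
1 GiB = 1,073,741,824 bytes
411,217,348,788,224 / 1,073,741,824 = 382,976 GiB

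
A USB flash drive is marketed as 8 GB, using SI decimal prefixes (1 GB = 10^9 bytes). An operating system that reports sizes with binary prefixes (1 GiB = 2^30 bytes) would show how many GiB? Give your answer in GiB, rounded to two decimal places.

8 GB × 1,000,000,000 bytes/GB = 8,000,000,000 bytes
1 GiB = 1,073,741,824 bytes
8,000,000,000 / 1,073,741,824 = 7.45 GiB

7.45 GiB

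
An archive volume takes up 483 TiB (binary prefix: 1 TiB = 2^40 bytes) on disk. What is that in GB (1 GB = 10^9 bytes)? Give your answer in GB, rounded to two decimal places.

483 TiB × 1,099,511,627,776 bytes/TiB = 531,064,116,215,808 bytes
1 GB = 10^9 bytes = 1,000,000,000 bytes
531,064,116,215,808 / 1,000,000,000 = 531,064.12 GB

531,064.12 GB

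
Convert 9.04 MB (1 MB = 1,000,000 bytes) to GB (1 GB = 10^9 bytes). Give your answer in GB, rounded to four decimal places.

9.04 MB = 9.04 × 10^6 bytes = 9,040,000 bytes
1 GB = 10^9 bytes = 1,000,000,000 bytes
9,040,000 / 1,000,000,000 = 0.0090 GB

0.0090 GB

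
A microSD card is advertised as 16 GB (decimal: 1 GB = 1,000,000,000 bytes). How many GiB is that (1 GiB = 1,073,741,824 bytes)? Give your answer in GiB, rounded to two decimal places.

16 GB = 16 × 10^9 bytes = 16,000,000,000 bytes
1 GiB = 2^30 bytes = 1,073,741,824 bytes
16,000,000,000 / 1,073,741,824 = 14.90 GiB

14.90 GiB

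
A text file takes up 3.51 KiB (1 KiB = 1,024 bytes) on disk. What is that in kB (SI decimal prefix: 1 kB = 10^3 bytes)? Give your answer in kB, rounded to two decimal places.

3.51 KiB = 3.51 × 2^10 bytes = 3,594.24 bytes
1 kB = 10^3 bytes = 1,000 bytes
3,594.24 / 1,000 = 3.59 kB

3.59 kB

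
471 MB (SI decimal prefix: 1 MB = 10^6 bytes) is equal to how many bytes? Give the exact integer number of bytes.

471,000,000 bytes

471 × 1,000,000 = 471,000,000 bytes  (1 MB = 10^6 bytes)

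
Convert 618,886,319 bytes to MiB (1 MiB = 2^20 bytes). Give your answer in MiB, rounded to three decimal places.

618,886,319 bytes given.
1 MiB = 1,048,576 bytes
618,886,319 / 1,048,576 = 590.216 MiB

590.216 MiB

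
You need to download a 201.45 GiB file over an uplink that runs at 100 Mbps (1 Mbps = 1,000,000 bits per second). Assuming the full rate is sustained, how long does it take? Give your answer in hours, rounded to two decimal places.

4.81 hours

201.45 GiB = 216,305,290,444.8 bytes = 1,730,442,323,558.4 bits
100 Mbps = 100,000,000 bits/s
time = 1,730,442,323,558.4 / 100,000,000 = 17,304.4232 s
17,304.4232 s / 3600 = 4.81 hours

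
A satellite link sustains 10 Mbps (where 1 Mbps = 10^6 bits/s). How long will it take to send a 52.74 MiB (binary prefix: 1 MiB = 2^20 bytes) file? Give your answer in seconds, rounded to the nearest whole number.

52.74 MiB = 55,301,898.24 bytes = 442,415,185.92 bits
10 Mbps = 10,000,000 bits/s
time = 442,415,185.92 / 10,000,000 = 44 s

44 seconds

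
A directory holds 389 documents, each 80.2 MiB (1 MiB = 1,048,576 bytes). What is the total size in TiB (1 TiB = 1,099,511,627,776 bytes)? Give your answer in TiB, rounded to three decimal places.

0.030 TiB

Total = 389 × 80.2 MiB = 31197.8 MiB
= 31197.8 × 1,048,576 bytes = 32,713,264,332.8 bytes
1 TiB = 1,099,511,627,776 bytes
32,713,264,332.8 / 1,099,511,627,776 = 0.030 TiB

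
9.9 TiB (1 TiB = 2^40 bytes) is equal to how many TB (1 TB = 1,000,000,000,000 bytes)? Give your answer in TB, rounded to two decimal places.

10.89 TB

9.9 TiB × 1,099,511,627,776 bytes/TiB = 10,885,165,114,982.4 bytes
1 TB = 10^12 bytes = 1,000,000,000,000 bytes
10,885,165,114,982.4 / 1,000,000,000,000 = 10.89 TB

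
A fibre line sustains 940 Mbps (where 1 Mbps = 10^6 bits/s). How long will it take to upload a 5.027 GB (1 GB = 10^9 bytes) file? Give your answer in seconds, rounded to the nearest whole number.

43 seconds

5.027 GB = 5,027,000,000 bytes = 40,216,000,000 bits
940 Mbps = 940,000,000 bits/s
time = 40,216,000,000 / 940,000,000 = 43 s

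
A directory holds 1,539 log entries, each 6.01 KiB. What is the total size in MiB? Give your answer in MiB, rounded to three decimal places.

9.033 MiB

Total = 1,539 × 6.01 KiB = 9249.39 KiB
= 9249.39 × 1,024 bytes = 9,471,375.36 bytes
1 MiB = 1,048,576 bytes
9,471,375.36 / 1,048,576 = 9.033 MiB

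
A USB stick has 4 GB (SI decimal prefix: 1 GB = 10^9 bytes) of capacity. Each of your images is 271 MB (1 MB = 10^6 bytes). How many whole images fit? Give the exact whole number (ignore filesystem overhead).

14

Capacity: 4 GB = 4,000,000,000 bytes
Per item: 271 MB = 271,000,000 bytes
⌊4,000,000,000 / 271,000,000⌋ = 14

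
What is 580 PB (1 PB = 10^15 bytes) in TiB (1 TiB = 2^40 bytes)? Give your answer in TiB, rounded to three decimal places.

527,506.927 TiB

580 PB = 580 × 10^15 bytes = 580,000,000,000,000,000 bytes
1 TiB = 1,099,511,627,776 bytes
580,000,000,000,000,000 / 1,099,511,627,776 = 527,506.927 TiB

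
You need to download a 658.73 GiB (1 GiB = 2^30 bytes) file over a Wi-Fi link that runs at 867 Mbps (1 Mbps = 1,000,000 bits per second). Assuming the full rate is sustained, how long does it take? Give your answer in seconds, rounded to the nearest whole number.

658.73 GiB = 707,305,951,723.52 bytes = 5,658,447,613,788.16 bits
867 Mbps = 867,000,000 bits/s
time = 5,658,447,613,788.16 / 867,000,000 = 6,526 s

6,526 seconds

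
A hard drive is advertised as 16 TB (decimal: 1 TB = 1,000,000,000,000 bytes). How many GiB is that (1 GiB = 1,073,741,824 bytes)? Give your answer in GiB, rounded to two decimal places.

16 TB = 16 × 10^12 bytes = 16,000,000,000,000 bytes
1 GiB = 1,073,741,824 bytes
16,000,000,000,000 / 1,073,741,824 = 14,901.16 GiB

14,901.16 GiB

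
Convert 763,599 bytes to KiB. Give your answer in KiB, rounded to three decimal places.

763,599 bytes given.
1 KiB = 1,024 bytes
763,599 / 1,024 = 745.702 KiB

745.702 KiB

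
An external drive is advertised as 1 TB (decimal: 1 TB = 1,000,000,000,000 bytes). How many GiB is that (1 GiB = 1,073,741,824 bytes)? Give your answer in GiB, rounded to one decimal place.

931.3 GiB

1 TB = 1 × 10^12 bytes = 1,000,000,000,000 bytes
1 GiB = 1,073,741,824 bytes
1,000,000,000,000 / 1,073,741,824 = 931.3 GiB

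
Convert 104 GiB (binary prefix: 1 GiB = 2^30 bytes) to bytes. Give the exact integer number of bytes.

111,669,149,696 bytes

104 × 1,073,741,824 = 111,669,149,696 bytes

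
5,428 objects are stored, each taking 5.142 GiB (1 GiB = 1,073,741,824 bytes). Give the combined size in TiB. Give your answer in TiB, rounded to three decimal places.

27.257 TiB

Total = 5,428 × 5.142 GiB = 27910.776 GiB
= 27910.776 × 1,073,741,824 bytes = 29,968,967,531,495.424 bytes
1 TiB = 1,099,511,627,776 bytes
29,968,967,531,495.424 / 1,099,511,627,776 = 27.257 TiB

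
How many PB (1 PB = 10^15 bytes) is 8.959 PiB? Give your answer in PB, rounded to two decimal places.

8.959 PiB × 1,125,899,906,842,624 bytes/PiB = 10,086,937,265,403,068.416 bytes
1 PB = 1,000,000,000,000,000 bytes
10,086,937,265,403,068.416 / 1,000,000,000,000,000 = 10.09 PB

10.09 PB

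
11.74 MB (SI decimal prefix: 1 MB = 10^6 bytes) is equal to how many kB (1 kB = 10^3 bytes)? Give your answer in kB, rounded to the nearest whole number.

11,740 kB

11.74 MB × 1,000,000 bytes/MB = 11,740,000 bytes
1 kB = 1,000 bytes
11,740,000 / 1,000 = 11,740 kB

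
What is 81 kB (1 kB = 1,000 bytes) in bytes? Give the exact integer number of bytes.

81 × 1,000 = 81,000 bytes  (1 kB = 10^3 bytes)

81,000 bytes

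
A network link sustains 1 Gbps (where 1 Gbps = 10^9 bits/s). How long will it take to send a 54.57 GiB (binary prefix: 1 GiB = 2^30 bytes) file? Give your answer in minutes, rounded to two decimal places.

54.57 GiB = 58,594,091,335.68 bytes = 468,752,730,685.44 bits
1 Gbps = 1,000,000,000 bits/s
time = 468,752,730,685.44 / 1,000,000,000 = 468.753 s
468.753 s / 60 = 7.81 minutes

7.81 minutes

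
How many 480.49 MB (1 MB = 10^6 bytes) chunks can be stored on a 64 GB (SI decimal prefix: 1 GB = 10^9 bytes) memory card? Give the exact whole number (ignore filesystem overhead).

Capacity: 64 GB = 64,000,000,000 bytes
Per item: 480.49 MB = 480,490,000 bytes
⌊64,000,000,000 / 480,490,000⌋ = 133

133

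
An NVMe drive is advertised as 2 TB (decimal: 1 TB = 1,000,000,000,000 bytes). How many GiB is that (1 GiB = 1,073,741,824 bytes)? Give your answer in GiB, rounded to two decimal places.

2 TB = 2 × 10^12 bytes = 2,000,000,000,000 bytes
1 GiB = 1,073,741,824 bytes
2,000,000,000,000 / 1,073,741,824 = 1,862.65 GiB

1,862.65 GiB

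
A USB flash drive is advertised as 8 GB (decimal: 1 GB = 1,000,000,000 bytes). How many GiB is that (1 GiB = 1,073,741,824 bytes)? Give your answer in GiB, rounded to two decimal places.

8 GB × 1,000,000,000 bytes/GB = 8,000,000,000 bytes
1 GiB = 1,073,741,824 bytes
8,000,000,000 / 1,073,741,824 = 7.45 GiB

7.45 GiB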